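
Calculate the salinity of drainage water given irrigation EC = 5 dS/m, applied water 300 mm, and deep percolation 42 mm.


EC_dw = EC_iw * D_iw / D_dw
EC_dw = 5 * 300 / 42
EC_dw = 1500 / 42

35.7143 dS/m


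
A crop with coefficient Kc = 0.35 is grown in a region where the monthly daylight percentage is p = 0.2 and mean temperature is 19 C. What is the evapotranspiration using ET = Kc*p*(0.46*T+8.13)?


ET = Kc * p * (0.46*T + 8.13)
ET = 0.35 * 0.2 * (0.46*19 + 8.13)
ET = 0.35 * 0.2 * 16.8700

1.1809 mm/day


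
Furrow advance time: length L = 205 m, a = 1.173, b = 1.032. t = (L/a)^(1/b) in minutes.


t = (L/a)^(1/b)
t = (205/1.173)^(1/1.032)
t = 174.765558^(1/1.032)

148.9095 min


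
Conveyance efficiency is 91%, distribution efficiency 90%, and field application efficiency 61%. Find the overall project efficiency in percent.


Ec = 0.91, Eb = 0.9, Ea = 0.61
E = 0.91 * 0.9 * 0.61 * 100 = 49.9590%

49.9590 %


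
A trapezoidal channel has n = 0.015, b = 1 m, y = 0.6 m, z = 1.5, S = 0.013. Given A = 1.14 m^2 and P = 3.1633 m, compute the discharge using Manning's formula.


R = A/P = 1.14/3.1633 = 0.360383
Q = (1/0.015) * 1.14 * 0.360383^(2/3) * 0.013^0.5

4.3883 m^3/s


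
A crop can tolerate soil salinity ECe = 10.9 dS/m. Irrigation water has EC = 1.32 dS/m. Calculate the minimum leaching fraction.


LR = ECiw / (5*ECe - ECiw)
LR = 1.32 / (5*10.9 - 1.32)
LR = 1.32 / 53.1800

0.0248


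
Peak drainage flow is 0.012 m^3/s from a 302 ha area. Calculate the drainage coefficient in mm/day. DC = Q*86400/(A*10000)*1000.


DC = Q * 86400 / (A * 10000) * 1000
DC = 0.012 * 86400 / (302 * 10000) * 1000
DC = 1036800.0000 / 3020000

0.3433 mm/day


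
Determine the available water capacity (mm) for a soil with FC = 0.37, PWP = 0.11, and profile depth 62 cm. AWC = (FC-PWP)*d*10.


AWC = (FC - PWP) * d * 10
AWC = (0.37 - 0.11) * 62 * 10
AWC = 0.2600 * 62 * 10

161.2000 mm


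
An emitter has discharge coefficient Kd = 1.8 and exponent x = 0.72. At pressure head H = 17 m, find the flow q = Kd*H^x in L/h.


q = Kd * H^x = 1.8 * 17^0.72 = 1.8 * 7.689945

13.8419 L/h


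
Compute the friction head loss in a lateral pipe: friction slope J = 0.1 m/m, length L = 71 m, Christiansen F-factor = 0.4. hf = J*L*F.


hf = J * L * F = 0.1 * 71 * 0.4 = 2.8400 m

2.8400 m


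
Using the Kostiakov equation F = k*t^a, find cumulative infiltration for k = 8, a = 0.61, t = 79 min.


F = k * t^a = 8 * 79^0.61
F = 8 * 14.373169

114.9854 mm


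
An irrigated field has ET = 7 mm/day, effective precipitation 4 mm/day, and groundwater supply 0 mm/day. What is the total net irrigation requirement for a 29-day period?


Daily deficit = ET - Pe - GW = 7 - 4 - 0 = 3 mm/day
NIR = 3 * 29 = 87 mm

87.0000 mm


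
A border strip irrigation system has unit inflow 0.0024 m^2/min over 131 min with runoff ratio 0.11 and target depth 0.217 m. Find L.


L = q*t/((1+r)*Z)
L = 0.0024*131/((1+0.11)*0.217)
L = 0.3144/0.24087

1.3053 m


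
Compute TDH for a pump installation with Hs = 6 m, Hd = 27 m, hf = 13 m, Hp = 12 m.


TDH = Hs + Hd + hf + Hp = 6 + 27 + 13 + 12 = 58

58 m


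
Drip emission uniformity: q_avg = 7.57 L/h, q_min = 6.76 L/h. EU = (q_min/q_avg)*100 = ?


EU = (q_min/q_avg)*100 = (6.76/7.57)*100 = 89.2999%

89.2999 %


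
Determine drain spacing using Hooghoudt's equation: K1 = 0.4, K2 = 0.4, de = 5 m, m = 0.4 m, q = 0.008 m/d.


S^2 = 8*K2*de*m/q + 4*K1*m^2/q
S^2 = 8*0.4*5*0.4/0.008 + 4*0.4*0.4^2/0.008
S = sqrt(832.0000)

28.8444 m


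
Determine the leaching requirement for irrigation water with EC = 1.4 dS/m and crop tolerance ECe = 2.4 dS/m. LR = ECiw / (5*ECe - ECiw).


LR = ECiw / (5*ECe - ECiw)
LR = 1.4 / (5*2.4 - 1.4)
LR = 1.4 / 10.6000

0.1321


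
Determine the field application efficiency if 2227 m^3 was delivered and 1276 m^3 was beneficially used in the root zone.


Ea = V_root / V_field * 100 = 1276 / 2227 * 100 = 57.2968%

57.2968 %


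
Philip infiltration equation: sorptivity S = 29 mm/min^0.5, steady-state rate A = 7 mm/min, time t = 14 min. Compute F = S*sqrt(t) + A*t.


F = S*sqrt(t) + A*t
F = 29*sqrt(14) + 7*14
F = 29*3.741657 + 98

206.5081 mm


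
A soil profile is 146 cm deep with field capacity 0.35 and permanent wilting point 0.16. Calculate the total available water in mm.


AWC = (FC - PWP) * d * 10
AWC = (0.35 - 0.16) * 146 * 10
AWC = 0.1900 * 146 * 10

277.4000 mm


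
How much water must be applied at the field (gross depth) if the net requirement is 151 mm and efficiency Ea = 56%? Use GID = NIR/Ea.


Ea = 56% = 0.56
GID = NIR / Ea = 151 / 0.56 = 269.6429 mm

269.6429 mm


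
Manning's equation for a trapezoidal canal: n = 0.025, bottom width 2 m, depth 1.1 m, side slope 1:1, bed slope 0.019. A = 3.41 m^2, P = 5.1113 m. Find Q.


R = A/P = 3.41/5.1113 = 0.667149
Q = (1/0.025) * 3.41 * 0.667149^(2/3) * 0.019^0.5

14.3551 m^3/s


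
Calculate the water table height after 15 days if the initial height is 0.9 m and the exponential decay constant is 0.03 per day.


m = m0 * exp(-k*t)
m = 0.9 * exp(-0.03 * 15)
m = 0.9 * exp(-0.4500)

0.5739 m


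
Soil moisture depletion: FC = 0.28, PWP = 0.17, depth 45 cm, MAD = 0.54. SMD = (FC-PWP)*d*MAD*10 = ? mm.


SMD = (FC - PWP) * d * MAD * 10
SMD = (0.28 - 0.17) * 45 * 0.54 * 10
SMD = 0.1100 * 45 * 0.54 * 10

26.7300 mm


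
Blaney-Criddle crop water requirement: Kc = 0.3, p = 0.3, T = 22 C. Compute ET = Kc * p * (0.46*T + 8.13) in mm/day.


ET = Kc * p * (0.46*T + 8.13)
ET = 0.3 * 0.3 * (0.46*22 + 8.13)
ET = 0.3 * 0.3 * 18.2500

1.6425 mm/day


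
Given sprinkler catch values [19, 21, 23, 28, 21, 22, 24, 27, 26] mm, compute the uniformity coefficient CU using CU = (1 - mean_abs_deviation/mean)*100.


mean = 23.444444 mm
MAD = 2.493827 mm
CU = (1 - 2.493827/23.444444)*100

89.3628 %


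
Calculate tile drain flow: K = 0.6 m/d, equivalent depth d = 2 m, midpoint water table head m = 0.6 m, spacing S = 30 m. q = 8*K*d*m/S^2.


q = 8*K*d*m/S^2
q = 8*0.6*2*0.6/30^2
q = 5.7600 / 900

0.0064 m/d


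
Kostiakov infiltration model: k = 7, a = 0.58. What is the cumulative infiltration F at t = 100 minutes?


F = k * t^a = 7 * 100^0.58
F = 7 * 14.454398

101.1808 mm


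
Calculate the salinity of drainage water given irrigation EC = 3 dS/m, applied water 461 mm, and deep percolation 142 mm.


EC_dw = EC_iw * D_iw / D_dw
EC_dw = 3 * 461 / 142
EC_dw = 1383 / 142

9.7394 dS/m


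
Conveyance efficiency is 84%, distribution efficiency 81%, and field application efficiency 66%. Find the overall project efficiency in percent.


Ec = 0.84, Eb = 0.81, Ea = 0.66
E = 0.84 * 0.81 * 0.66 * 100 = 44.9064%

44.9064 %


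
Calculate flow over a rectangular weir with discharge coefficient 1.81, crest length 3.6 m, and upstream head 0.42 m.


Q = C * L * H^(3/2) = 1.81 * 3.6 * 0.42^1.5 = 1.81 * 3.6 * 0.272191

1.7736 m^3/s


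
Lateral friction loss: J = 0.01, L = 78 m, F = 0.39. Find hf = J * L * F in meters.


hf = J * L * F = 0.01 * 78 * 0.39 = 0.3042 m

0.3042 m


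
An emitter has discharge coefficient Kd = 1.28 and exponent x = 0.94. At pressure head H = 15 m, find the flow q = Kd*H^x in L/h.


q = Kd * H^x = 1.28 * 15^0.94 = 1.28 * 12.750458

16.3206 L/h


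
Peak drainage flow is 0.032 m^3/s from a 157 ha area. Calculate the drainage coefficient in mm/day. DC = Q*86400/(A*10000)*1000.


DC = Q * 86400 / (A * 10000) * 1000
DC = 0.032 * 86400 / (157 * 10000) * 1000
DC = 2764800.0000 / 1570000

1.7610 mm/day


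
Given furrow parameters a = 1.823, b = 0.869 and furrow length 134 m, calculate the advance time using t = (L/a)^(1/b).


t = (L/a)^(1/b)
t = (134/1.823)^(1/0.869)
t = 73.505211^(1/0.869)

140.4953 min


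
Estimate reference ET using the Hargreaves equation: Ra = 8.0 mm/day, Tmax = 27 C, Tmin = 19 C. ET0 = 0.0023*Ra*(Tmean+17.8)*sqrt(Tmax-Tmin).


Tmean = (Tmax + Tmin)/2 = (27 + 19)/2 = 23.0
ET0 = 0.0023 * 8.0 * (23.0 + 17.8) * sqrt(27 - 19)
ET0 = 0.0023 * 8.0 * 40.8 * 2.828427

2.1234 mm/day


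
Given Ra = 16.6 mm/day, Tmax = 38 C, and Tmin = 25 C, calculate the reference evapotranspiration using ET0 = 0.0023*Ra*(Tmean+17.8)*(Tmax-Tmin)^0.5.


Tmean = (Tmax + Tmin)/2 = (38 + 25)/2 = 31.5
ET0 = 0.0023 * 16.6 * (31.5 + 17.8) * sqrt(38 - 25)
ET0 = 0.0023 * 16.6 * 49.3 * 3.605551

6.7866 mm/day


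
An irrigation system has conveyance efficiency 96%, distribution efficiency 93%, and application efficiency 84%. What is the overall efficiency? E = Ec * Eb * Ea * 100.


Ec = 0.96, Eb = 0.93, Ea = 0.84
E = 0.96 * 0.93 * 0.84 * 100 = 74.9952%

74.9952 %


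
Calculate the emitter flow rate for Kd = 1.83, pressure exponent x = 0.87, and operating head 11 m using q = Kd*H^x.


q = Kd * H^x = 1.83 * 11^0.87 = 1.83 * 8.054000

14.7388 L/h


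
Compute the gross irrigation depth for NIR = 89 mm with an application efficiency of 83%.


Ea = 83% = 0.83
GID = NIR / Ea = 89 / 0.83 = 107.2289 mm

107.2289 mm


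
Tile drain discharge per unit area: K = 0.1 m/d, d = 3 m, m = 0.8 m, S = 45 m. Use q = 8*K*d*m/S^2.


q = 8*K*d*m/S^2
q = 8*0.1*3*0.8/45^2
q = 1.9200 / 2025

9.4815e-04 m/d


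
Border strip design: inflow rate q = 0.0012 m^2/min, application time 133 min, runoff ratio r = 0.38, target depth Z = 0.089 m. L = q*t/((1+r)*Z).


L = q*t/((1+r)*Z)
L = 0.0012*133/((1+0.38)*0.089)
L = 0.1596/0.12282

1.2995 m


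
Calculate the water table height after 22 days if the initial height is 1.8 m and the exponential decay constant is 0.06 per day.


m = m0 * exp(-k*t)
m = 1.8 * exp(-0.06 * 22)
m = 1.8 * exp(-1.3200)

0.4808 m


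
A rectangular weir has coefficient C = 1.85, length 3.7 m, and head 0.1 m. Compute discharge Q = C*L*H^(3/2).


Q = C * L * H^(3/2) = 1.85 * 3.7 * 0.1^1.5 = 1.85 * 3.7 * 0.031623

0.2165 m^3/s


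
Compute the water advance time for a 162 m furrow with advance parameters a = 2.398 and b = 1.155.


t = (L/a)^(1/b)
t = (162/2.398)^(1/1.155)
t = 67.556297^(1/1.155)

38.3819 min


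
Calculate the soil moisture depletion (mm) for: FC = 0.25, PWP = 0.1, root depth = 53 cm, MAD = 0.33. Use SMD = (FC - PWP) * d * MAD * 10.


SMD = (FC - PWP) * d * MAD * 10
SMD = (0.25 - 0.1) * 53 * 0.33 * 10
SMD = 0.1500 * 53 * 0.33 * 10

26.2350 mm


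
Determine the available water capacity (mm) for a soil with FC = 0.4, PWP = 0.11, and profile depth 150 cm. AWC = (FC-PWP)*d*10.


AWC = (FC - PWP) * d * 10
AWC = (0.4 - 0.11) * 150 * 10
AWC = 0.2900 * 150 * 10

435.0000 mm


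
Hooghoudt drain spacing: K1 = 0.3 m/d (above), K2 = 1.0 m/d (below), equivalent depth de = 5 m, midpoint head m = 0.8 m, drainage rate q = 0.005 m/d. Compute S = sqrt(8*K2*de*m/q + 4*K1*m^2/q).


S^2 = 8*K2*de*m/q + 4*K1*m^2/q
S^2 = 8*1.0*5*0.8/0.005 + 4*0.3*0.8^2/0.005
S = sqrt(6553.6000)

80.9543 m


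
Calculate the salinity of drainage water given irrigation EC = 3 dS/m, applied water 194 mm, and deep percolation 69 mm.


EC_dw = EC_iw * D_iw / D_dw
EC_dw = 3 * 194 / 69
EC_dw = 582 / 69

8.4348 dS/m


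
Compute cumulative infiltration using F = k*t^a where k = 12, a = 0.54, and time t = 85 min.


F = k * t^a = 12 * 85^0.54
F = 12 * 11.012508

132.1501 mm


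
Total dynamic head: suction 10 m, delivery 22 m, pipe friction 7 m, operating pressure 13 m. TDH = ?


TDH = Hs + Hd + hf + Hp = 10 + 22 + 7 + 13 = 52

52 m


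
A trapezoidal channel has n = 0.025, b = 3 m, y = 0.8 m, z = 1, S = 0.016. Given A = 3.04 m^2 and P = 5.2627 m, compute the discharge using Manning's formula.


R = A/P = 3.04/5.2627 = 0.577650
Q = (1/0.025) * 3.04 * 0.577650^(2/3) * 0.016^0.5

10.6685 m^3/s


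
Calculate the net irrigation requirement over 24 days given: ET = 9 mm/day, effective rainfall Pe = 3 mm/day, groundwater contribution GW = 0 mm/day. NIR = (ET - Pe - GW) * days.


Daily deficit = ET - Pe - GW = 9 - 3 - 0 = 6 mm/day
NIR = 6 * 24 = 144 mm

144.0000 mm


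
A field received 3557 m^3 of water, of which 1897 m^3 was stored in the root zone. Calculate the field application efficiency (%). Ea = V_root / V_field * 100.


Ea = V_root / V_field * 100 = 1897 / 3557 * 100 = 53.3315%

53.3315 %


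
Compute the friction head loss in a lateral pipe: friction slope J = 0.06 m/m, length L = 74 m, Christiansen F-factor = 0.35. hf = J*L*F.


hf = J * L * F = 0.06 * 74 * 0.35 = 1.5540 m

1.5540 m


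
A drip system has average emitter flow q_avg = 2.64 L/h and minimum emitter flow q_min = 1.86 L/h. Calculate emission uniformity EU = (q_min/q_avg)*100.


EU = (q_min/q_avg)*100 = (1.86/2.64)*100 = 70.4545%

70.4545 %


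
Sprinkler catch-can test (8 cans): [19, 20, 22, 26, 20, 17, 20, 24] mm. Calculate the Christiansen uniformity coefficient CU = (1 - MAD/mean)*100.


mean = 21.000000 mm
MAD = 2.250000 mm
CU = (1 - 2.250000/21.000000)*100

89.2857 %


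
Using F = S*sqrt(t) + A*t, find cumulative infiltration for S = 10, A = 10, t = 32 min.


F = S*sqrt(t) + A*t
F = 10*sqrt(32) + 10*32
F = 10*5.656854 + 320

376.5685 mm


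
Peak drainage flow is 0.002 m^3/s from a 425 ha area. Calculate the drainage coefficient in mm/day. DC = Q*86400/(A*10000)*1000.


DC = Q * 86400 / (A * 10000) * 1000
DC = 0.002 * 86400 / (425 * 10000) * 1000
DC = 172800.0000 / 4250000

0.0407 mm/day


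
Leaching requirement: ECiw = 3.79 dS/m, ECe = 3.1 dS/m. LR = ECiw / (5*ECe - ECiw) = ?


LR = ECiw / (5*ECe - ECiw)
LR = 3.79 / (5*3.1 - 3.79)
LR = 3.79 / 11.7100

0.3237


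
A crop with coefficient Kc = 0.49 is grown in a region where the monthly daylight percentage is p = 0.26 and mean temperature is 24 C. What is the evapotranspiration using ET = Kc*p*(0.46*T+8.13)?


ET = Kc * p * (0.46*T + 8.13)
ET = 0.49 * 0.26 * (0.46*24 + 8.13)
ET = 0.49 * 0.26 * 19.1700

2.4423 mm/day


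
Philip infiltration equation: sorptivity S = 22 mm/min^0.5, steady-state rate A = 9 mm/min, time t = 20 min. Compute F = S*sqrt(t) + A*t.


F = S*sqrt(t) + A*t
F = 22*sqrt(20) + 9*20
F = 22*4.472136 + 180

278.3870 mm


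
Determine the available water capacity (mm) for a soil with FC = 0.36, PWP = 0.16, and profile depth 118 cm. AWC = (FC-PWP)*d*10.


AWC = (FC - PWP) * d * 10
AWC = (0.36 - 0.16) * 118 * 10
AWC = 0.2000 * 118 * 10

236.0000 mm


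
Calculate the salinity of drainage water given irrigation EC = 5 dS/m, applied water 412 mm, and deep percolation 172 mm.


EC_dw = EC_iw * D_iw / D_dw
EC_dw = 5 * 412 / 172
EC_dw = 2060 / 172

11.9767 dS/m


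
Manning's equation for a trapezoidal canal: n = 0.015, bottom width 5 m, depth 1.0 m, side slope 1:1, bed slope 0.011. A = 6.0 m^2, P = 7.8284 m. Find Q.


R = A/P = 6.0/7.8284 = 0.766440
Q = (1/0.015) * 6.0 * 0.766440^(2/3) * 0.011^0.5

35.1351 m^3/s


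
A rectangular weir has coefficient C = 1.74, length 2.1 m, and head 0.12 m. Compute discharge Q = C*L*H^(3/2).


Q = C * L * H^(3/2) = 1.74 * 2.1 * 0.12^1.5 = 1.74 * 2.1 * 0.041569

0.1519 m^3/s


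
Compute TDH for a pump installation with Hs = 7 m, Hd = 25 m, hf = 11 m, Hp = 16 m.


TDH = Hs + Hd + hf + Hp = 7 + 25 + 11 + 16 = 59

59 m


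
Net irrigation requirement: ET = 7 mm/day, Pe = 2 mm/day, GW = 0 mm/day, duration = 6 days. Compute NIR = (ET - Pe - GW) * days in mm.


Daily deficit = ET - Pe - GW = 7 - 2 - 0 = 5 mm/day
NIR = 5 * 6 = 30 mm

30.0000 mm


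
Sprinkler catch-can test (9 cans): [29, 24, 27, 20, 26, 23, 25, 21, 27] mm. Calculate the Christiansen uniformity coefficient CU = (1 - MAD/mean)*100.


mean = 24.666667 mm
MAD = 2.370370 mm
CU = (1 - 2.370370/24.666667)*100

90.3904 %


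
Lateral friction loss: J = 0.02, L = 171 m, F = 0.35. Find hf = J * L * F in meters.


hf = J * L * F = 0.02 * 171 * 0.35 = 1.1970 m

1.1970 m


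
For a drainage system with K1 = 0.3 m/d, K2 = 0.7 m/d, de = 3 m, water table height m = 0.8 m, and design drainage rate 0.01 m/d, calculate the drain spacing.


S^2 = 8*K2*de*m/q + 4*K1*m^2/q
S^2 = 8*0.7*3*0.8/0.01 + 4*0.3*0.8^2/0.01
S = sqrt(1420.8000)

37.6935 m


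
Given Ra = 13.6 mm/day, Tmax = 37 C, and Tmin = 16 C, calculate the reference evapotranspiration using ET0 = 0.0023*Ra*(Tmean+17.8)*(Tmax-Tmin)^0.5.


Tmean = (Tmax + Tmin)/2 = (37 + 16)/2 = 26.5
ET0 = 0.0023 * 13.6 * (26.5 + 17.8) * sqrt(37 - 16)
ET0 = 0.0023 * 13.6 * 44.3 * 4.582576

6.3501 mm/day


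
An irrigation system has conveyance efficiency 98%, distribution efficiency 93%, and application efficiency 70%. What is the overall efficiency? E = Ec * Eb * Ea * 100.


Ec = 0.98, Eb = 0.93, Ea = 0.7
E = 0.98 * 0.93 * 0.7 * 100 = 63.7980%

63.7980 %


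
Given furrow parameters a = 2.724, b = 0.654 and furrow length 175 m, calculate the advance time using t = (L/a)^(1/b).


t = (L/a)^(1/b)
t = (175/2.724)^(1/0.654)
t = 64.243759^(1/0.654)

581.1222 min


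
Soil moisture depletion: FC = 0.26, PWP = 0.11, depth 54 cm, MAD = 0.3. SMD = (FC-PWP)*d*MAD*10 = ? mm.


SMD = (FC - PWP) * d * MAD * 10
SMD = (0.26 - 0.11) * 54 * 0.3 * 10
SMD = 0.1500 * 54 * 0.3 * 10

24.3000 mm


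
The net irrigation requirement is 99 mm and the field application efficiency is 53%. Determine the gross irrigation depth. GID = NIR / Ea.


Ea = 53% = 0.53
GID = NIR / Ea = 99 / 0.53 = 186.7925 mm

186.7925 mm


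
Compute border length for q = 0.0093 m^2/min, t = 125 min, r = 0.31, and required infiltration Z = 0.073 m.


L = q*t/((1+r)*Z)
L = 0.0093*125/((1+0.31)*0.073)
L = 1.1625/0.09563

12.1562 m


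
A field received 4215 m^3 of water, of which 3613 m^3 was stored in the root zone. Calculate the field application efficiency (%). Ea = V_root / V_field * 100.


Ea = V_root / V_field * 100 = 3613 / 4215 * 100 = 85.7177%

85.7177 %


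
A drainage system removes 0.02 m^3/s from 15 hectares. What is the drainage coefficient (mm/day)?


DC = Q * 86400 / (A * 10000) * 1000
DC = 0.02 * 86400 / (15 * 10000) * 1000
DC = 1728000.0000 / 150000

11.5200 mm/day


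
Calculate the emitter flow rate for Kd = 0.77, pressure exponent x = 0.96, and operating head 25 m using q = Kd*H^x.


q = Kd * H^x = 0.77 * 25^0.96 = 0.77 * 21.979733

16.9244 L/h


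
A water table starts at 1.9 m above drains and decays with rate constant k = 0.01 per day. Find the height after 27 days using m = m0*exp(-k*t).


m = m0 * exp(-k*t)
m = 1.9 * exp(-0.01 * 27)
m = 1.9 * exp(-0.2700)

1.4504 m


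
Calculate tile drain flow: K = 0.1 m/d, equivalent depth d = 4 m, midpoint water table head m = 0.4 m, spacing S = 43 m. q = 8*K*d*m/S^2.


q = 8*K*d*m/S^2
q = 8*0.1*4*0.4/43^2
q = 1.2800 / 1849

6.9227e-04 m/d


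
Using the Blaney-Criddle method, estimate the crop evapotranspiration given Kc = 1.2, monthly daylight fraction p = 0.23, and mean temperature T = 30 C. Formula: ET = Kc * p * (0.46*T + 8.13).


ET = Kc * p * (0.46*T + 8.13)
ET = 1.2 * 0.23 * (0.46*30 + 8.13)
ET = 1.2 * 0.23 * 21.9300

6.0527 mm/day


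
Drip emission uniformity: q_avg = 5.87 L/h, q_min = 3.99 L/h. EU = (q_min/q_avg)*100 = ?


EU = (q_min/q_avg)*100 = (3.99/5.87)*100 = 67.9727%

67.9727 %


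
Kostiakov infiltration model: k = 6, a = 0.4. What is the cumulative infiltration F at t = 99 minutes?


F = k * t^a = 6 * 99^0.4
F = 6 * 6.284259

37.7056 mm


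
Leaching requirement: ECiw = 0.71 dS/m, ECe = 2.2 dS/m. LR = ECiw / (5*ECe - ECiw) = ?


LR = ECiw / (5*ECe - ECiw)
LR = 0.71 / (5*2.2 - 0.71)
LR = 0.71 / 10.2900

0.0690


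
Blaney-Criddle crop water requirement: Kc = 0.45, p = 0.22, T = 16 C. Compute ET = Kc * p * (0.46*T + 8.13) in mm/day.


ET = Kc * p * (0.46*T + 8.13)
ET = 0.45 * 0.22 * (0.46*16 + 8.13)
ET = 0.45 * 0.22 * 15.4900

1.5335 mm/day


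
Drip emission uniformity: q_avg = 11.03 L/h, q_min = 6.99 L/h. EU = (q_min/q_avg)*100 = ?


EU = (q_min/q_avg)*100 = (6.99/11.03)*100 = 63.3726%

63.3726 %


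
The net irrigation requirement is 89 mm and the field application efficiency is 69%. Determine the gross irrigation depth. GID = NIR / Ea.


Ea = 69% = 0.69
GID = NIR / Ea = 89 / 0.69 = 128.9855 mm

128.9855 mm


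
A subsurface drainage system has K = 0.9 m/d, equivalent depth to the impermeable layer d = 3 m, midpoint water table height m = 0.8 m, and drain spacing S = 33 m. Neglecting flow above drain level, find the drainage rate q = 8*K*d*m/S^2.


q = 8*K*d*m/S^2
q = 8*0.9*3*0.8/33^2
q = 17.2800 / 1089

0.0159 m/d


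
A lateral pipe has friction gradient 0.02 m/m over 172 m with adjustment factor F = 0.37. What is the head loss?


hf = J * L * F = 0.02 * 172 * 0.37 = 1.2728 m

1.2728 m


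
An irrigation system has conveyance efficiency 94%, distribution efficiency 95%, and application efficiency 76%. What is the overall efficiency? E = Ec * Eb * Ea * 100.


Ec = 0.94, Eb = 0.95, Ea = 0.76
E = 0.94 * 0.95 * 0.76 * 100 = 67.8680%

67.8680 %


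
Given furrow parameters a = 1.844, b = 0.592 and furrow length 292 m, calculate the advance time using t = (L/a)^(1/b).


t = (L/a)^(1/b)
t = (292/1.844)^(1/0.592)
t = 158.351410^(1/0.592)

5194.9048 min


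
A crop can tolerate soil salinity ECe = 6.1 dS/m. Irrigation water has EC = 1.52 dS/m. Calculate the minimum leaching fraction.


LR = ECiw / (5*ECe - ECiw)
LR = 1.52 / (5*6.1 - 1.52)
LR = 1.52 / 28.9800

0.0524


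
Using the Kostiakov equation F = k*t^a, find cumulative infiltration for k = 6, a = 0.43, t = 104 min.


F = k * t^a = 6 * 104^0.43
F = 6 * 7.367571

44.2054 mm


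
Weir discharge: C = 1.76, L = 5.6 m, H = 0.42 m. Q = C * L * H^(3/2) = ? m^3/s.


Q = C * L * H^(3/2) = 1.76 * 5.6 * 0.42^1.5 = 1.76 * 5.6 * 0.272191

2.6827 m^3/s


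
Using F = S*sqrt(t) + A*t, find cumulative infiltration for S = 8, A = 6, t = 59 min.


F = S*sqrt(t) + A*t
F = 8*sqrt(59) + 6*59
F = 8*7.681146 + 354

415.4492 mm


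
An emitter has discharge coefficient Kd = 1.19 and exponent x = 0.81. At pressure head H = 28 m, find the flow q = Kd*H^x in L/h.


q = Kd * H^x = 1.19 * 28^0.81 = 1.19 * 14.866133

17.6907 L/h


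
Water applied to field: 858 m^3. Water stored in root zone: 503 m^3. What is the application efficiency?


Ea = V_root / V_field * 100 = 503 / 858 * 100 = 58.6247%

58.6247 %


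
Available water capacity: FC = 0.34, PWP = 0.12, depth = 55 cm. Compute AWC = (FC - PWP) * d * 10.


AWC = (FC - PWP) * d * 10
AWC = (0.34 - 0.12) * 55 * 10
AWC = 0.2200 * 55 * 10

121.0000 mm


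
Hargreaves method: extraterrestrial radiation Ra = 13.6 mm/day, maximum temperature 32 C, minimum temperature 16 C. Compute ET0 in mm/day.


Tmean = (Tmax + Tmin)/2 = (32 + 16)/2 = 24.0
ET0 = 0.0023 * 13.6 * (24.0 + 17.8) * sqrt(32 - 16)
ET0 = 0.0023 * 13.6 * 41.8 * 4.000000

5.2300 mm/day


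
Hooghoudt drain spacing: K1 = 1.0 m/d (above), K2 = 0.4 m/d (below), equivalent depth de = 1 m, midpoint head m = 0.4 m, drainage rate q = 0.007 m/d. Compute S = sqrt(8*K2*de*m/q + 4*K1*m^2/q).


S^2 = 8*K2*de*m/q + 4*K1*m^2/q
S^2 = 8*0.4*1*0.4/0.007 + 4*1.0*0.4^2/0.007
S = sqrt(274.2857)

16.5616 m


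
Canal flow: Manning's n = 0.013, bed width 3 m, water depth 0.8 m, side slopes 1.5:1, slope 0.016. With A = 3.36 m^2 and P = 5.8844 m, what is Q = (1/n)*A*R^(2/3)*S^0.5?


R = A/P = 3.36/5.8844 = 0.571001
Q = (1/0.013) * 3.36 * 0.571001^(2/3) * 0.016^0.5

22.5016 m^3/s


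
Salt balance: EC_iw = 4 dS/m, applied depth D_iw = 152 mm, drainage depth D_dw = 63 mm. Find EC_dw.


EC_dw = EC_iw * D_iw / D_dw
EC_dw = 4 * 152 / 63
EC_dw = 608 / 63

9.6508 dS/m


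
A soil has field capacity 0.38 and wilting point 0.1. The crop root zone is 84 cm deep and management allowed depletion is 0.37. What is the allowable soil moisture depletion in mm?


SMD = (FC - PWP) * d * MAD * 10
SMD = (0.38 - 0.1) * 84 * 0.37 * 10
SMD = 0.2800 * 84 * 0.37 * 10

87.0240 mm


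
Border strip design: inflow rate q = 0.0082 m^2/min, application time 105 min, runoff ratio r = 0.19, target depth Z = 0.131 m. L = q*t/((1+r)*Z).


L = q*t/((1+r)*Z)
L = 0.0082*105/((1+0.19)*0.131)
L = 0.861/0.15589

5.5231 m


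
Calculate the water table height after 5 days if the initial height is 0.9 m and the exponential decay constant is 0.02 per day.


m = m0 * exp(-k*t)
m = 0.9 * exp(-0.02 * 5)
m = 0.9 * exp(-0.1000)

0.8144 m


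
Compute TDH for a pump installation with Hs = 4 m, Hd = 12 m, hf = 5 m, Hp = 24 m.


TDH = Hs + Hd + hf + Hp = 4 + 12 + 5 + 24 = 45

45 m


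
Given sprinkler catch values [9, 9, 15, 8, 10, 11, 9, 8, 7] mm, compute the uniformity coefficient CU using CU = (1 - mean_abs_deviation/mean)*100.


mean = 9.555556 mm
MAD = 1.629630 mm
CU = (1 - 1.629630/9.555556)*100

82.9457 %


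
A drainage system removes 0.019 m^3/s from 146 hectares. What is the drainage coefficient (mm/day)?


DC = Q * 86400 / (A * 10000) * 1000
DC = 0.019 * 86400 / (146 * 10000) * 1000
DC = 1641600.0000 / 1460000

1.1244 mm/day


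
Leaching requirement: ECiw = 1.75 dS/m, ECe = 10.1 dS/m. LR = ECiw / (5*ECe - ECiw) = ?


LR = ECiw / (5*ECe - ECiw)
LR = 1.75 / (5*10.1 - 1.75)
LR = 1.75 / 48.7500

0.0359


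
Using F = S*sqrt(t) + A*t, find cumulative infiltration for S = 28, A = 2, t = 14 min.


F = S*sqrt(t) + A*t
F = 28*sqrt(14) + 2*14
F = 28*3.741657 + 28

132.7664 mm


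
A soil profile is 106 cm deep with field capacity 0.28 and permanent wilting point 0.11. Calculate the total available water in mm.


AWC = (FC - PWP) * d * 10
AWC = (0.28 - 0.11) * 106 * 10
AWC = 0.1700 * 106 * 10

180.2000 mm


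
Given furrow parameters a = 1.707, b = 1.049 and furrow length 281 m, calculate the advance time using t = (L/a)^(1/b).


t = (L/a)^(1/b)
t = (281/1.707)^(1/1.049)
t = 164.616286^(1/1.049)

129.6996 min


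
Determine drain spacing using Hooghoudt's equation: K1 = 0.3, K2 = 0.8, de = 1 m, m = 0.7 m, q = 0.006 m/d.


S^2 = 8*K2*de*m/q + 4*K1*m^2/q
S^2 = 8*0.8*1*0.7/0.006 + 4*0.3*0.7^2/0.006
S = sqrt(844.6667)

29.0632 m


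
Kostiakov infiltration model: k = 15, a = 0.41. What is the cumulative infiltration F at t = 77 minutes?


F = k * t^a = 15 * 77^0.41
F = 15 * 5.935553

89.0333 mm


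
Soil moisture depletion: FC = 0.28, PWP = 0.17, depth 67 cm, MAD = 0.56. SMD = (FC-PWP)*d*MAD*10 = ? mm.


SMD = (FC - PWP) * d * MAD * 10
SMD = (0.28 - 0.17) * 67 * 0.56 * 10
SMD = 0.1100 * 67 * 0.56 * 10

41.2720 mm


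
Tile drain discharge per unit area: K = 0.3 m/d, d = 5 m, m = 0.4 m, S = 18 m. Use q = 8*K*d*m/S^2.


q = 8*K*d*m/S^2
q = 8*0.3*5*0.4/18^2
q = 4.8000 / 324

0.0148 m/d


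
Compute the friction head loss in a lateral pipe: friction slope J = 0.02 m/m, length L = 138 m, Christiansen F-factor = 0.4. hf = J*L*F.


hf = J * L * F = 0.02 * 138 * 0.4 = 1.1040 m

1.1040 m


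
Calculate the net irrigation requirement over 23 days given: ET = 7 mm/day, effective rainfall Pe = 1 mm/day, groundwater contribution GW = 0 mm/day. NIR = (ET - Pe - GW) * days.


Daily deficit = ET - Pe - GW = 7 - 1 - 0 = 6 mm/day
NIR = 6 * 23 = 138 mm

138.0000 mm


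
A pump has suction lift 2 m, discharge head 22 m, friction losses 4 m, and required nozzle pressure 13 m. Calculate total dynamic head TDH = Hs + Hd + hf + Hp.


TDH = Hs + Hd + hf + Hp = 2 + 22 + 4 + 13 = 41

41 m


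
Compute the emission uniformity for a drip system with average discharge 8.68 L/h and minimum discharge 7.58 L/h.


EU = (q_min/q_avg)*100 = (7.58/8.68)*100 = 87.3272%

87.3272 %


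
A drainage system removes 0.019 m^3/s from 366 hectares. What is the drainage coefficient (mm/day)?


DC = Q * 86400 / (A * 10000) * 1000
DC = 0.019 * 86400 / (366 * 10000) * 1000
DC = 1641600.0000 / 3660000

0.4485 mm/day


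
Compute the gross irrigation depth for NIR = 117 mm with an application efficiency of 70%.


Ea = 70% = 0.7
GID = NIR / Ea = 117 / 0.7 = 167.1429 mm

167.1429 mm


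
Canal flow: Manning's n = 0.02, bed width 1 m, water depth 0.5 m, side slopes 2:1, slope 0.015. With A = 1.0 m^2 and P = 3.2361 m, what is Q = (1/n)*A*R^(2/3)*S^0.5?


R = A/P = 1.0/3.2361 = 0.309014
Q = (1/0.02) * 1.0 * 0.309014^(2/3) * 0.015^0.5

2.7990 m^3/s


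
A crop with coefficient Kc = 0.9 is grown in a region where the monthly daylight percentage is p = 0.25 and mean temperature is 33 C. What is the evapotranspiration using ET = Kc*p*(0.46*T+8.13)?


ET = Kc * p * (0.46*T + 8.13)
ET = 0.9 * 0.25 * (0.46*33 + 8.13)
ET = 0.9 * 0.25 * 23.3100

5.2448 mm/day


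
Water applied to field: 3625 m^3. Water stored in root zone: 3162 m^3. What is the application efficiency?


Ea = V_root / V_field * 100 = 3162 / 3625 * 100 = 87.2276%

87.2276 %


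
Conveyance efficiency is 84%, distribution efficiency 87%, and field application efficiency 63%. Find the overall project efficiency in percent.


Ec = 0.84, Eb = 0.87, Ea = 0.63
E = 0.84 * 0.87 * 0.63 * 100 = 46.0404%

46.0404 %


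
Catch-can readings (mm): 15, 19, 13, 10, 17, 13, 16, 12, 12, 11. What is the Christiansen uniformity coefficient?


mean = 13.800000 mm
MAD = 2.360000 mm
CU = (1 - 2.360000/13.800000)*100

82.8986 %


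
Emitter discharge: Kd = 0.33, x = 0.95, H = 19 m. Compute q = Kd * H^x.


q = Kd * H^x = 0.33 * 19^0.95 = 0.33 * 16.398945

5.4117 L/h


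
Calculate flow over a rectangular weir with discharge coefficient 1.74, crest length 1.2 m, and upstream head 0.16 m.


Q = C * L * H^(3/2) = 1.74 * 1.2 * 0.16^1.5 = 1.74 * 1.2 * 0.064000

0.1336 m^3/s


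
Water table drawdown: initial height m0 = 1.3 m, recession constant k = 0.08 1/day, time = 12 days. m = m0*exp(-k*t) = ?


m = m0 * exp(-k*t)
m = 1.3 * exp(-0.08 * 12)
m = 1.3 * exp(-0.9600)

0.4978 m


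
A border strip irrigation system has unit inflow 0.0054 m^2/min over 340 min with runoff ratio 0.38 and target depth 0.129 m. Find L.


L = q*t/((1+r)*Z)
L = 0.0054*340/((1+0.38)*0.129)
L = 1.836/0.17802

10.3134 m


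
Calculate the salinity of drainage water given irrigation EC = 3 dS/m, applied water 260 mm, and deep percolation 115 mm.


EC_dw = EC_iw * D_iw / D_dw
EC_dw = 3 * 260 / 115
EC_dw = 780 / 115

6.7826 dS/m


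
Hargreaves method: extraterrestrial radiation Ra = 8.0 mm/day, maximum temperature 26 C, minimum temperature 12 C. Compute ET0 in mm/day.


Tmean = (Tmax + Tmin)/2 = (26 + 12)/2 = 19.0
ET0 = 0.0023 * 8.0 * (19.0 + 17.8) * sqrt(26 - 12)
ET0 = 0.0023 * 8.0 * 36.8 * 3.741657

2.5336 mm/day


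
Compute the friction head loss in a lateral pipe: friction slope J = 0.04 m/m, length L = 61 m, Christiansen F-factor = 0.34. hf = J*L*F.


hf = J * L * F = 0.04 * 61 * 0.34 = 0.8296 m

0.8296 m


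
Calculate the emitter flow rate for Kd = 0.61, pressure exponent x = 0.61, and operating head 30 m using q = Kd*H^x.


q = Kd * H^x = 0.61 * 30^0.61 = 0.61 * 7.962400

4.8571 L/h


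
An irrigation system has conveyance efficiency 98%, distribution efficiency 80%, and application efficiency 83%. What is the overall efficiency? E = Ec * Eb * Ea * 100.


Ec = 0.98, Eb = 0.8, Ea = 0.83
E = 0.98 * 0.8 * 0.83 * 100 = 65.0720%

65.0720 %


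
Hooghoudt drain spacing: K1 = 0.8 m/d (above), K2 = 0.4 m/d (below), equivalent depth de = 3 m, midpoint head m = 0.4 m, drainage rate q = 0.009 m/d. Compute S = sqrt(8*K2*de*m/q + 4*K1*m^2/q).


S^2 = 8*K2*de*m/q + 4*K1*m^2/q
S^2 = 8*0.4*3*0.4/0.009 + 4*0.8*0.4^2/0.009
S = sqrt(483.5556)

21.9899 m


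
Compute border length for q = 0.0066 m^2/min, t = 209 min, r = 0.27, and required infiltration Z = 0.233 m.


L = q*t/((1+r)*Z)
L = 0.0066*209/((1+0.27)*0.233)
L = 1.3794/0.29591

4.6616 m


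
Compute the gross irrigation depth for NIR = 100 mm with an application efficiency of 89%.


Ea = 89% = 0.89
GID = NIR / Ea = 100 / 0.89 = 112.3596 mm

112.3596 mm


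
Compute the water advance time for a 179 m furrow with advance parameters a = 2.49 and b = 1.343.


t = (L/a)^(1/b)
t = (179/2.49)^(1/1.343)
t = 71.887550^(1/1.343)

24.1250 min


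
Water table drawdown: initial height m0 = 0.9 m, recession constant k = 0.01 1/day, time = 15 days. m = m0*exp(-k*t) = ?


m = m0 * exp(-k*t)
m = 0.9 * exp(-0.01 * 15)
m = 0.9 * exp(-0.1500)

0.7746 m


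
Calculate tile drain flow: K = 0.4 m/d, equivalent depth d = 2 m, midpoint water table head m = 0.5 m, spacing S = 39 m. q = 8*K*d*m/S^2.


q = 8*K*d*m/S^2
q = 8*0.4*2*0.5/39^2
q = 3.2000 / 1521

0.0021 m/d


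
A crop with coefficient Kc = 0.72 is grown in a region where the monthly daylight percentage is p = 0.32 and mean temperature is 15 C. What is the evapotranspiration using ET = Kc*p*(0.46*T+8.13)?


ET = Kc * p * (0.46*T + 8.13)
ET = 0.72 * 0.32 * (0.46*15 + 8.13)
ET = 0.72 * 0.32 * 15.0300

3.4629 mm/day


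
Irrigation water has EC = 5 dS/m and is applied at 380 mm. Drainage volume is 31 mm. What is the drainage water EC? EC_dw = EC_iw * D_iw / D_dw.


EC_dw = EC_iw * D_iw / D_dw
EC_dw = 5 * 380 / 31
EC_dw = 1900 / 31

61.2903 dS/m


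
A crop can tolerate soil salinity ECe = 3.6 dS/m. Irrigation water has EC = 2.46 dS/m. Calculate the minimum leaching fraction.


LR = ECiw / (5*ECe - ECiw)
LR = 2.46 / (5*3.6 - 2.46)
LR = 2.46 / 15.5400

0.1583


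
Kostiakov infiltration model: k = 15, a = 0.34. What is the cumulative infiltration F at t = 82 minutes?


F = k * t^a = 15 * 82^0.34
F = 15 * 4.474008

67.1101 mm


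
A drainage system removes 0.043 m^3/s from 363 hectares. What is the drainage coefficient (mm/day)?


DC = Q * 86400 / (A * 10000) * 1000
DC = 0.043 * 86400 / (363 * 10000) * 1000
DC = 3715200.0000 / 3630000

1.0235 mm/day


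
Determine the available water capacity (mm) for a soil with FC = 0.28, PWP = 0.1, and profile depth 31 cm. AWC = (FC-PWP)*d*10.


AWC = (FC - PWP) * d * 10
AWC = (0.28 - 0.1) * 31 * 10
AWC = 0.1800 * 31 * 10

55.8000 mm


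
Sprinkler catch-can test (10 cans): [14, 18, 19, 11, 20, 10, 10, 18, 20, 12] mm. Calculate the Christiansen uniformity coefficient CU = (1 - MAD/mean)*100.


mean = 15.200000 mm
MAD = 3.800000 mm
CU = (1 - 3.800000/15.200000)*100

75.0000 %


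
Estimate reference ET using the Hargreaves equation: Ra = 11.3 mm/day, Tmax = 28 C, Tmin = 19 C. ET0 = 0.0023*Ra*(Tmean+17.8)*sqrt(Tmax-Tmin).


Tmean = (Tmax + Tmin)/2 = (28 + 19)/2 = 23.5
ET0 = 0.0023 * 11.3 * (23.5 + 17.8) * sqrt(28 - 19)
ET0 = 0.0023 * 11.3 * 41.3 * 3.000000

3.2202 mm/day


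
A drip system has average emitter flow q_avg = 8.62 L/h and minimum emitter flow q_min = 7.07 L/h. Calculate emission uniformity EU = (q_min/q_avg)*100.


EU = (q_min/q_avg)*100 = (7.07/8.62)*100 = 82.0186%

82.0186 %


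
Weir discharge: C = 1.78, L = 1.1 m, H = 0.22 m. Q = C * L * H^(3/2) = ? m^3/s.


Q = C * L * H^(3/2) = 1.78 * 1.1 * 0.22^1.5 = 1.78 * 1.1 * 0.103189

0.2020 m^3/s


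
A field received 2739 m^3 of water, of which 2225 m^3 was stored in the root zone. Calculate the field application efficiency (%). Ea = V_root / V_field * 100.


Ea = V_root / V_field * 100 = 2225 / 2739 * 100 = 81.2340%

81.2340 %


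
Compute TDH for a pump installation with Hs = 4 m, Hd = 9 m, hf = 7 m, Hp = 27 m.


TDH = Hs + Hd + hf + Hp = 4 + 9 + 7 + 27 = 47

47 m


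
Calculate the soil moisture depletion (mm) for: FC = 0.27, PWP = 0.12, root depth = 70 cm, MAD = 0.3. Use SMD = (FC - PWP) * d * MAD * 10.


SMD = (FC - PWP) * d * MAD * 10
SMD = (0.27 - 0.12) * 70 * 0.3 * 10
SMD = 0.1500 * 70 * 0.3 * 10

31.5000 mm


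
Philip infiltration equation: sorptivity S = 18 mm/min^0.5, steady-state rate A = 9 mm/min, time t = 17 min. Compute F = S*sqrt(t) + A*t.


F = S*sqrt(t) + A*t
F = 18*sqrt(17) + 9*17
F = 18*4.123106 + 153

227.2159 mm


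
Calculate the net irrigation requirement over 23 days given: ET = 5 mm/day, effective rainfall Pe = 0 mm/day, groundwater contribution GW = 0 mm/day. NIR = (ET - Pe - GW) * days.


Daily deficit = ET - Pe - GW = 5 - 0 - 0 = 5 mm/day
NIR = 5 * 23 = 115 mm

115.0000 mm


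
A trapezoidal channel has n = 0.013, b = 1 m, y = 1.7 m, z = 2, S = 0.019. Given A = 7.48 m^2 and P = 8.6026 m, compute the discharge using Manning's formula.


R = A/P = 7.48/8.6026 = 0.869505
Q = (1/0.013) * 7.48 * 0.869505^(2/3) * 0.019^0.5

72.2520 m^3/s


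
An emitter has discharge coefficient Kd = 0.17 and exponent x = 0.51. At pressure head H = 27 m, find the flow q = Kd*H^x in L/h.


q = Kd * H^x = 0.17 * 27^0.51 = 0.17 * 5.370263

0.9129 L/h


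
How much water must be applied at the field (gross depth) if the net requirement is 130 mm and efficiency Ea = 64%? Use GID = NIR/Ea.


Ea = 64% = 0.64
GID = NIR / Ea = 130 / 0.64 = 203.1250 mm

203.1250 mm


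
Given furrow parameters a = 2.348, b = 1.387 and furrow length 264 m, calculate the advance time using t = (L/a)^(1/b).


t = (L/a)^(1/b)
t = (264/2.348)^(1/1.387)
t = 112.436116^(1/1.387)

30.1067 min


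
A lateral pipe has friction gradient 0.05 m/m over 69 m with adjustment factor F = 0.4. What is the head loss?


hf = J * L * F = 0.05 * 69 * 0.4 = 1.3800 m

1.3800 m


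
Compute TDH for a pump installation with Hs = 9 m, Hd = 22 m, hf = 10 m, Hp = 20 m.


TDH = Hs + Hd + hf + Hp = 9 + 22 + 10 + 20 = 61

61 m


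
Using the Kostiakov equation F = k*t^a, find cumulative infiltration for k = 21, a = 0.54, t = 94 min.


F = k * t^a = 21 * 94^0.54
F = 21 * 11.627572

244.1790 mm


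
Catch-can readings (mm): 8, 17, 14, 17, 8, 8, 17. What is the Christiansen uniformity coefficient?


mean = 12.714286 mm
MAD = 4.040816 mm
CU = (1 - 4.040816/12.714286)*100

68.2183 %


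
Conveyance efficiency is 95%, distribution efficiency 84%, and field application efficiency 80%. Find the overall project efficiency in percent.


Ec = 0.95, Eb = 0.84, Ea = 0.8
E = 0.95 * 0.84 * 0.8 * 100 = 63.8400%

63.8400 %


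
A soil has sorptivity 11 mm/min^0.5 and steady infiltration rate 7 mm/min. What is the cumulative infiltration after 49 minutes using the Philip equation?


F = S*sqrt(t) + A*t
F = 11*sqrt(49) + 7*49
F = 11*7.000000 + 343

420.0000 mm


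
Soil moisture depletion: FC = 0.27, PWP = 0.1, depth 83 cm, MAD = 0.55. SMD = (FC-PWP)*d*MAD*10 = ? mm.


SMD = (FC - PWP) * d * MAD * 10
SMD = (0.27 - 0.1) * 83 * 0.55 * 10
SMD = 0.1700 * 83 * 0.55 * 10

77.6050 mm


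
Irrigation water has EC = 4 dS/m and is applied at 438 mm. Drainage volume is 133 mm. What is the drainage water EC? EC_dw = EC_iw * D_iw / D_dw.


EC_dw = EC_iw * D_iw / D_dw
EC_dw = 4 * 438 / 133
EC_dw = 1752 / 133

13.1729 dS/m


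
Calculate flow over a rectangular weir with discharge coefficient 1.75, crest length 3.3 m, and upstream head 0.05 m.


Q = C * L * H^(3/2) = 1.75 * 3.3 * 0.05^1.5 = 1.75 * 3.3 * 0.011180

0.0646 m^3/s


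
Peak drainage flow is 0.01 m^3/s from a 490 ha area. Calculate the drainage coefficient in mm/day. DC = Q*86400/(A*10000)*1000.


DC = Q * 86400 / (A * 10000) * 1000
DC = 0.01 * 86400 / (490 * 10000) * 1000
DC = 864000.0000 / 4900000

0.1763 mm/day


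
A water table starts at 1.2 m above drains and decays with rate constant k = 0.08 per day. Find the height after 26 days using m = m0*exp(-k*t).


m = m0 * exp(-k*t)
m = 1.2 * exp(-0.08 * 26)
m = 1.2 * exp(-2.0800)

0.1499 m


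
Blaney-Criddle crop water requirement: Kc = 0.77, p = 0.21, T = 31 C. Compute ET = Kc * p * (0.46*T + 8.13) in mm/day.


ET = Kc * p * (0.46*T + 8.13)
ET = 0.77 * 0.21 * (0.46*31 + 8.13)
ET = 0.77 * 0.21 * 22.3900

3.6205 mm/day


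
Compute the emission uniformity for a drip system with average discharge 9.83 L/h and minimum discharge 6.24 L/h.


EU = (q_min/q_avg)*100 = (6.24/9.83)*100 = 63.4791%

63.4791 %


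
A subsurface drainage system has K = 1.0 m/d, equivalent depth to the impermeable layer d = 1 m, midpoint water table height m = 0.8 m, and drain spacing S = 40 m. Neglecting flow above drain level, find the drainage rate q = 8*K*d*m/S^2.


q = 8*K*d*m/S^2
q = 8*1.0*1*0.8/40^2
q = 6.4000 / 1600

0.0040 m/d
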